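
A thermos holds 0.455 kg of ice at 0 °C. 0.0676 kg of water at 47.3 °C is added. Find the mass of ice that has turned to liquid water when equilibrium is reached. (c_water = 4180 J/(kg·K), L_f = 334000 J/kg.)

Heat available from the water dropping to 0 °C: 0.0676·4180·47.3 = 13365 J.
To melt every bit of ice: 0.455·334000 = 151970 J.
13365 J < 151970 J, so only part of the ice melts and the system sits at 0 °C.
m_melt = 13365 / L_f = 0.04002 kg.

m_melted ≈ 0.04 kg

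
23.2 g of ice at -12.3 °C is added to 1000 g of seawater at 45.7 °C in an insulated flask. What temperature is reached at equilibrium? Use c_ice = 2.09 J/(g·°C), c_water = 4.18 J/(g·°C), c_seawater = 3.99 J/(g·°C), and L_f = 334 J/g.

T_f ≈ 42.6 °C

Setting the total heat transfer to zero:
warm ice to 0 °C: 23.2×2.09×(0 − (-12.3)) = 596.4; melt ice: 23.2×334 = 7748.8; meltwater 0→T: 23.2×4.18×T = 96.98 T; seawater cools: 1000×3.99×(T − 45.7) = 3990(T − 45.7)
4087 T = 182343 − 8345.2 = 173998
T ≈ 42.57 °C (positive, so assuming full melt was valid).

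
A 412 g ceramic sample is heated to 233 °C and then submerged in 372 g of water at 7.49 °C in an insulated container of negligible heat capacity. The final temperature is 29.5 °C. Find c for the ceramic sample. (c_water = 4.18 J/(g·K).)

c ≈ 0.408 J/(g·K)

m_s c (T_s − T_f) = m_water c_water (T_f − T_0):
412·c·(233 − 29.5) = 372·4.18·(29.5 − 7.49)
83842 c = 34225  ⇒  c ≈ 0.4082 J/(g·K)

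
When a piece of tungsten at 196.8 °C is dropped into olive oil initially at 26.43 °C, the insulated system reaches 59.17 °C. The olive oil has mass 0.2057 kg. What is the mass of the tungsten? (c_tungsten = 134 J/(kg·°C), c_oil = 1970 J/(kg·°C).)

m ≈ 0.719 kg

Conservation of energy gives ΣQ = 0:
m×134×(59.17 − 196.8) + 0.2057×1970×(59.17 − 26.43) = 0
-18442 m = -13267
m = -13267/-18442 ≈ 0.7194 kg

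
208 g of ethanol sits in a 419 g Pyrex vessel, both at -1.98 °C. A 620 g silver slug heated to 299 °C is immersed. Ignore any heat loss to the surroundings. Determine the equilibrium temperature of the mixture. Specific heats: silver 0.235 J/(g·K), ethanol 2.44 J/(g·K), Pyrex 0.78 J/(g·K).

T_f ≈ 42.8 °C

Heat gained plus heat lost sum to zero:
620*0.235*(T − 299) + 208*2.44*(T − (-1.98)) + 419*0.78*(T − (-1.98)) = 0
980.04 T = 41912
T = 41912 / 980.04 = 42.8 °C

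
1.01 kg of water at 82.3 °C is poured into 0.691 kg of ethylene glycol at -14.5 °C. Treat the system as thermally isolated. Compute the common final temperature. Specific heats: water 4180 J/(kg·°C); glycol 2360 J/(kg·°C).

Energy conservation, ΣQ = 0:
1.01×4180×(T − 82.3) + 0.691×2360×(T − (-14.5)) = 0
(4221.8 + 1630.8) T = 4221.8×82.3 + 1630.8×(-14.5)
T = 323808 / 5852.6 = 55.3 °C

T_f ≈ 55.3 °C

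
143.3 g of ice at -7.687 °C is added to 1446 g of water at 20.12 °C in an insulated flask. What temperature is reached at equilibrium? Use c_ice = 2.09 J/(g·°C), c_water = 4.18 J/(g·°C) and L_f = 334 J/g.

Conservation of energy gives ΣQ = 0:
warm ice to 0 °C: 143.3×2.09×(0 − (-7.687)) = 2302.2
  fusion: m_ice L_f = 143.3×334 = 47862
  meltwater 0→T: 143.3×4.18×T = 598.99 T
  water: 6044.3(T − 20.12)
6643.3 T = 121611 − 50164 = 71446
T ≈ 10.75 °C. Since T > 0 °C, the all-ice-melts assumption holds.

T_f ≈ 10.8 °C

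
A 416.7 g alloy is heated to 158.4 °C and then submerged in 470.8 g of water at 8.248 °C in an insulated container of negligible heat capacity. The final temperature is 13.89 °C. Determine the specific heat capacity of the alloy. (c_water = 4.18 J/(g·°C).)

m_s c (T_s − T_f) = m_water c_water (T_f − T_0):
416.7×c×(158.4 − 13.89) = 470.8×4.18×(13.89 − 8.248)
60217 c = 11103  ⇒  c ≈ 0.1844 J/(g·°C)

c ≈ 0.184 J/(g·°C)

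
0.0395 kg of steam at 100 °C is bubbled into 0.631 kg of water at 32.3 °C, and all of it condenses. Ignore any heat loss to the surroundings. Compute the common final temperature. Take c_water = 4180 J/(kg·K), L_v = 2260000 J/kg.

T_f ≈ 68.1 °C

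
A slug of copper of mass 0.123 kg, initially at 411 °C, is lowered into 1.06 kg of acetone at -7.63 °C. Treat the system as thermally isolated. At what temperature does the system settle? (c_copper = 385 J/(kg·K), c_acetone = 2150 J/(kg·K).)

Conservation of energy gives ΣQ = 0:
0.123*385*(T − 411) + 1.06*2150*(T − (-7.63)) = 0
47.35(T − 411) + 2279(T − (-7.63)) = 0
2326.4 T = 2074.1
T = 2074.1 / 2326.4 = 0.892 °C

T_f ≈ 0.9 °C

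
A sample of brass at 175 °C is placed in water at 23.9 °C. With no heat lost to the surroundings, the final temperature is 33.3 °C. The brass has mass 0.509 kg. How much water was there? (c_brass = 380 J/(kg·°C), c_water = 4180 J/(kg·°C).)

m ≈ 0.698 kg

Heat lost by the brass = heat gained by the water:
0.509×380×(175 − 33.3) = m×4180×(33.3 − 23.9)
39292 m = 27408  ⇒  m ≈ 0.6975 kg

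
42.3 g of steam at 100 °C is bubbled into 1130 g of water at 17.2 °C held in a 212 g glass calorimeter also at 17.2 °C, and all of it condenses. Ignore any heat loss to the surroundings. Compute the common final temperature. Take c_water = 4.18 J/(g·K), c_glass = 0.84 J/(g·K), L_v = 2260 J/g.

T_f ≈ 38.9 °C

Net heat exchanged in the isolated system is zero:
latent heat released on condensation: 42.3·2260 = 95598; condensed water 100 °C→T: 176.81(T − 100); original water: 4723.4(T − 17.2); glass cup: 212·0.84·(T − 17.2) = 178.08(T − 17.2)
5078.3 T = 95598 + 17681 + 84305 = 197585
T ≈ 38.91 °C — below 100 °C, confirming all the steam condensed.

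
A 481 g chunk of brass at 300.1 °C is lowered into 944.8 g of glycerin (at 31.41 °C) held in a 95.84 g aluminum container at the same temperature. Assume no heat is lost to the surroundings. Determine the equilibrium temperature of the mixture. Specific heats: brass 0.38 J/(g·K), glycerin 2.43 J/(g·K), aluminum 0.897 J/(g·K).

T_f ≈ 50.6 °C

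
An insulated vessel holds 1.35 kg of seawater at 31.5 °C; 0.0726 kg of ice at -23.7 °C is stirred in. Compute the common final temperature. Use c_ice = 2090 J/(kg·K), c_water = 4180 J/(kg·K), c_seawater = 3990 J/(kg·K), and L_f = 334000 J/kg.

Setting the total heat transfer to zero:
ice -23.7→0 °C: 0.0726·2090·23.7 = 3596.1
  melt ice: 0.0726·334000 = 24248
  warm the meltwater: 303.47 T
  seawater: 5386.5(T − 31.5)
5690 T = 169675 − 27844 = 141830
T ≈ 24.93 °C. Since T > 0 °C, the all-ice-melts assumption holds.

T_f ≈ 24.9 °C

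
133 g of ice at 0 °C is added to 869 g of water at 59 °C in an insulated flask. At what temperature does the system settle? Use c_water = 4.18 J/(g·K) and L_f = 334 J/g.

T_f ≈ 40.6 °C

Net heat exchanged in the isolated system is zero:
latent heat to melt: 133·334 = 44422; warm the meltwater: 555.94 T; water: 3632.4(T − 59)
4188.4 T = 214313 − 44422 = 169891
T ≈ 40.56 °C — above 0 °C, consistent with complete melting.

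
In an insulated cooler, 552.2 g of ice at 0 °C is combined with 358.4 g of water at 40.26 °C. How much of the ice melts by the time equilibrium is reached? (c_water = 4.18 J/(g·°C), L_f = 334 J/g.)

Cooling the water to 0 °C releases 358.4·4.18·40.26 = 60314 J.
To melt every bit of ice: 552.2·334 = 184435 J.
60314 J < 184435 J, so only part of the ice melts and the system sits at 0 °C.
m_melted·334 = 60314  ⇒  m_melted ≈ 180.6 g.

m_melted ≈ 181 g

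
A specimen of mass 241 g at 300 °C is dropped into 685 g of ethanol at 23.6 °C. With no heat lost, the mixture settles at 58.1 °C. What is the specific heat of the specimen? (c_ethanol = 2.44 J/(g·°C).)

c ≈ 0.989 J/(g·°C)

Heat lost by the specimen = heat gained by the ethanol:
241·c·(300 − 58.1) = 685·2.44·(58.1 − 23.6)
58298 c = 57663  ⇒  c ≈ 0.9891 J/(g·°C)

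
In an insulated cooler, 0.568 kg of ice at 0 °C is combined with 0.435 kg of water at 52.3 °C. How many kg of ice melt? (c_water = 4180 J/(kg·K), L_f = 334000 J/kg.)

m_melted ≈ 0.285 kg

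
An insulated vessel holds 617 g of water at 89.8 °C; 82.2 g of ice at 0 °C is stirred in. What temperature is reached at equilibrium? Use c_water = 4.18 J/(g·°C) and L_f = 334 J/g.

T_f ≈ 69.8 °C

Energy balance with sensible and latent terms:
melt ice: 82.2·334 = 27455; warm the meltwater: 343.6 T; water: 2579.1(T − 89.8)
2922.7 T = 231600 − 27455 = 204145
T ≈ 69.85 °C — above 0 °C, consistent with complete melting.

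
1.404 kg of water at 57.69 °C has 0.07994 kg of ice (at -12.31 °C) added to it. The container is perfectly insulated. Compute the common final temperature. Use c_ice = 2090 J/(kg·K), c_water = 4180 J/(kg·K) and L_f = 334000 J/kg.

T_f ≈ 49.9 °C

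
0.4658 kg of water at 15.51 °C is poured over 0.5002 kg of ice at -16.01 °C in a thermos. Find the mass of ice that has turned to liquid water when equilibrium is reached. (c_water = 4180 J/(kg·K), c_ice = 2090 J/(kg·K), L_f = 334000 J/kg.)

m_melted ≈ 0.0403 kg

Water can give up m c ΔT = 0.4658×4180×15.51 = 30199 J before reaching 0 °C.
Of that, 0.5002×2090×16.01 = 16737 J goes to bring the ice to 0 °C, leaving 13462 J.
Fully melting the ice requires m_ice L_f = 0.5002×334000 = 167067 J.
That's not enough to melt it all — equilibrium is at 0 °C with ice remaining.
m_melted×334000 = 13462  ⇒  m_melted ≈ 0.0403 kg.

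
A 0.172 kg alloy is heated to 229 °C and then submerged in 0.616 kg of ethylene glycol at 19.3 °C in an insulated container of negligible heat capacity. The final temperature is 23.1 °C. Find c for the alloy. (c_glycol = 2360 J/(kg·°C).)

c ≈ 156 J/(kg·°C)

Heat lost by the alloy = heat gained by the glycol:
0.172×c×(229 − 23.1) = 0.616×2360×(23.1 − 19.3)
35.41 c = 5524.3  ⇒  c ≈ 156 J/(kg·°C)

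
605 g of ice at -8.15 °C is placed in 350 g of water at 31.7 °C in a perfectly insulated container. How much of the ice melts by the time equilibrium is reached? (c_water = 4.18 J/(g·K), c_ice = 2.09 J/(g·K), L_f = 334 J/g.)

Water can give up m c ΔT = 350·4.18·31.7 = 46377 J before reaching 0 °C.
Warming the ice to 0 °C takes 605·2.09·8.15 = 10305 J, leaving 36072 J for melting.
Fully melting the ice requires m_ice L_f = 605·334 = 202070 J.
That's not enough to melt it all — equilibrium is at 0 °C with ice remaining.
m_melt = 36072 / L_f = 108 g.

m_melted ≈ 108 g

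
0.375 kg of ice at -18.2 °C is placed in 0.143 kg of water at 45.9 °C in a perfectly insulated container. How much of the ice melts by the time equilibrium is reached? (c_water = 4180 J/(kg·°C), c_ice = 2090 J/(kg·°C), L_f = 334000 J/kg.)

m_melted ≈ 0.0394 kg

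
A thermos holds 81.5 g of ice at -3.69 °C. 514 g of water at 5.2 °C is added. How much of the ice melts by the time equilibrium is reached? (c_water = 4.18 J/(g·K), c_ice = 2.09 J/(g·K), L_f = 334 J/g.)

m_melted ≈ 31.6 g

Cooling the water to 0 °C releases 514·4.18·5.2 = 11172 J.
Warming the ice to 0 °C takes 81.5·2.09·3.69 = 628.54 J, leaving 10544 J for melting.
To melt every bit of ice: 81.5·334 = 27221 J.
10544 J < 27221 J, so only part of the ice melts and the system sits at 0 °C.
m_melt = 10544 / L_f = 31.57 g.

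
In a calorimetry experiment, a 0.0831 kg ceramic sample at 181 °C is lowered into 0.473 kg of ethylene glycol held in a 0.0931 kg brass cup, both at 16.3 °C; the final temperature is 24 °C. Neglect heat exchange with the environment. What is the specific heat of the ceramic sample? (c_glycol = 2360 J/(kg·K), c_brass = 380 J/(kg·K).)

Heat gained plus heat lost sum to zero:
0.0831×c×(24 − 181) + 0.473×2360×(24 − 16.3) + 0.0931×380×(24 − 16.3) = 0
-13.05 c = -8867.8
c = -8867.8/-13.05 ≈ 679.7 J/(kg·K)

c ≈ 680 J/(kg·K)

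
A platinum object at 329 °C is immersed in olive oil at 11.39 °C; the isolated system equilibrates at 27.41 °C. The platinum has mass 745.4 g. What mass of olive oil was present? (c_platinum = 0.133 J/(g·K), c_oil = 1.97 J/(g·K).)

m ≈ 947 g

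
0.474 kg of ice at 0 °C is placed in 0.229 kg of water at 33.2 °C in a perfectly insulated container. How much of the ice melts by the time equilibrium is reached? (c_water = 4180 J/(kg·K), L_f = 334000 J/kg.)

m_melted ≈ 0.0951 kg

Heat available from the water dropping to 0 °C: 0.229×4180×33.2 = 31780 J.
Melting all 0.474 kg of ice would need 0.474×334000 = 158316 J.
31780 J < 158316 J, so only part of the ice melts and the system sits at 0 °C.
Mass melted = 31780/334000 ≈ 0.09515 kg.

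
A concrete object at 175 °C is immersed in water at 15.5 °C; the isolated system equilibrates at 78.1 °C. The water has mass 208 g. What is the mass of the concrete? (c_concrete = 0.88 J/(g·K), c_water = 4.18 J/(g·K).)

m ≈ 638 g

Heat lost by the concrete = heat gained by the water:
m·0.88·(175 − 78.1) = 208·4.18·(78.1 − 15.5)
85.27 m = 54427  ⇒  m ≈ 638.3 g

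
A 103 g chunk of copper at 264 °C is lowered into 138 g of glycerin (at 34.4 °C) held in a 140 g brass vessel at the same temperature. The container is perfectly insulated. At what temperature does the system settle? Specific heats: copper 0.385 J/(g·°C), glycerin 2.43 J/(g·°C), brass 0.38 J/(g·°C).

T_f ≈ 55.7 °C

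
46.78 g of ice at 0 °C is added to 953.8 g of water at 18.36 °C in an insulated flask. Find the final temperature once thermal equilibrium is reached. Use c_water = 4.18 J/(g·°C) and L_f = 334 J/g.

Conservation of energy gives ΣQ = 0:
melt ice: 46.78×334 = 15625; warm the meltwater: 195.54 T; water: 3986.9(T − 18.36)
4182.4 T = 73199 − 15625 = 57575
T ≈ 13.77 °C (positive, so assuming full melt was valid).

T_f ≈ 13.8 °C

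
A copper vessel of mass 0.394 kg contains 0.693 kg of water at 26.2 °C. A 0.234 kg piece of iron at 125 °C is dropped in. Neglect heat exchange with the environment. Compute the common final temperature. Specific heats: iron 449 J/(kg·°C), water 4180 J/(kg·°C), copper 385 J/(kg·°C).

Energy conservation, ΣQ = 0:
0.234×449×(T − 125) + 0.693×4180×(T − 26.2) + 0.394×385×(T − 26.2) = 0
(105.07 + 2896.7 + 151.69) T = 105.07×125 + 2896.7×26.2 + 151.69×26.2
T ≈ 29.49 °C

T_f ≈ 29.5 °C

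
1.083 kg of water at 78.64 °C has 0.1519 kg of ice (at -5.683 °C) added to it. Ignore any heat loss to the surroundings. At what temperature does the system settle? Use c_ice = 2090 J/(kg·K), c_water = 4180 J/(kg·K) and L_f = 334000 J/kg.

T_f ≈ 58.8 °C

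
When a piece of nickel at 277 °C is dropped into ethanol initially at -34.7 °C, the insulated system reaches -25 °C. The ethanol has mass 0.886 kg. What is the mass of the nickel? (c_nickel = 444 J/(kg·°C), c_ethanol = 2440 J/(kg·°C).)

m ≈ 0.156 kg

Taking heat into each body as positive, Σ m c ΔT = 0:
m×444×(-25 − 277) + 0.886×2440×(-25 − (-34.7)) = 0
-134088 m = -20970
m = -20970/-134088 ≈ 0.1564 kg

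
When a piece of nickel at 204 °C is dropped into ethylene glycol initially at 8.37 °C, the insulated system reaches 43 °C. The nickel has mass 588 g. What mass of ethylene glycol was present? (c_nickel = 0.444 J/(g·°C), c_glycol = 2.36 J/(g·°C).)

Heat lost by the nickel = heat gained by the glycol:
588×0.444×(204 − 43) = m×2.36×(43 − 8.37)
81.73 m = 42033  ⇒  m ≈ 514.3 g

m ≈ 514 g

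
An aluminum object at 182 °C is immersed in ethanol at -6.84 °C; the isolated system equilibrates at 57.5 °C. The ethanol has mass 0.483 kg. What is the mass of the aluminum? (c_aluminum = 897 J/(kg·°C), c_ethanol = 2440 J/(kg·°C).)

Setting the total heat transfer to zero:
m·897·(57.5 − 182) + 0.483·2440·(57.5 − (-6.84)) = 0
-111676 m = -75826
m = -75826/-111676 ≈ 0.679 kg

m ≈ 0.679 kg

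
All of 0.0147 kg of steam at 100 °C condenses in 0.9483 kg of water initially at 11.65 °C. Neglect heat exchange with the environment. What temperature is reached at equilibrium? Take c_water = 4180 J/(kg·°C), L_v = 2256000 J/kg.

T_f ≈ 21.2 °C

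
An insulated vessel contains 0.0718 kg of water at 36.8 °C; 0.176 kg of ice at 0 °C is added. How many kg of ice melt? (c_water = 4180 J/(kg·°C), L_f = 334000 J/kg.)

Cooling the water to 0 °C releases 0.0718·4180·36.8 = 11045 J.
Melting all 0.176 kg of ice would need 0.176·334000 = 58784 J.
Since 11045 < 58784 J, not all the ice melts; equilibrium is at 0 °C.
m_melted·334000 = 11045  ⇒  m_melted ≈ 0.03307 kg.

m_melted ≈ 0.0331 kg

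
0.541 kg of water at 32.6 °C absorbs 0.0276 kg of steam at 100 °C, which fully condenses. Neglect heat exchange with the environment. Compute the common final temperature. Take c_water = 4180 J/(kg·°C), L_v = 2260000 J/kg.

Net heat exchanged in the isolated system is zero:
latent heat released on condensation: 0.0276×2260000 = 62376
  condensate cools 100→T: 0.0276×4180×(T − 100) = 115.37(T − 100)
  water warms: 0.541×4180×(T − 32.6) = 2261.4(T − 32.6)
2376.7 T = 62376 + 11537 + 73721 = 147634
T ≈ 62.12 °C — below 100 °C, confirming all the steam condensed.

T_f ≈ 62.1 °C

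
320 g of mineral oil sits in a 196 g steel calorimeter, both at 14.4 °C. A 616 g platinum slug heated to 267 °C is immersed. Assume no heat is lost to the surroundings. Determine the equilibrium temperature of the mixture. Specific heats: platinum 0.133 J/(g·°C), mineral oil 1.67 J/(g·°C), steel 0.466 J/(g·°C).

T_f ≈ 43.6 °C

Conservation of energy gives ΣQ = 0:
616*0.133*(T − 267) + 320*1.67*(T − 14.4) + 196*0.466*(T − 14.4) = 0
81.93(T − 267) + 534.4(T − 14.4) + 91.34(T − 14.4) = 0
(81.93 + 534.4 + 91.34) T = 81.93*267 + 534.4*14.4 + 91.34*14.4
T ≈ 43.64 °C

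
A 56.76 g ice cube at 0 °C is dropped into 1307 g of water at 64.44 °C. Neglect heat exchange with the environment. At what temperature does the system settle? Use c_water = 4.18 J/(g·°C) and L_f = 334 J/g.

Heat gained plus heat lost sum to zero:
fusion: m_ice L_f = 56.76·334 = 18958
  meltwater 0→T: 56.76·4.18·T = 237.26 T
  water cools: 1307·4.18·(T − 64.44) = 5463.3(T − 64.44)
5700.5 T = 352052 − 18958 = 333095
T ≈ 58.43 °C — above 0 °C, consistent with complete melting.

T_f ≈ 58.4 °C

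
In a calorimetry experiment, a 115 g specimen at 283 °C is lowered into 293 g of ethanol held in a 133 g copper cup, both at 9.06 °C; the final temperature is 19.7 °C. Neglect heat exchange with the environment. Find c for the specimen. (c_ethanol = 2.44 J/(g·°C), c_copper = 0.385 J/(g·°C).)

c ≈ 0.269 J/(g·°C)

Conservation of energy gives ΣQ = 0:
115×c×(19.7 − 283) + 293×2.44×(19.7 − 9.06) + 133×0.385×(19.7 − 9.06) = 0
-30280 c = -8151.6
c = -8151.6/-30280 ≈ 0.2692 J/(g·°C)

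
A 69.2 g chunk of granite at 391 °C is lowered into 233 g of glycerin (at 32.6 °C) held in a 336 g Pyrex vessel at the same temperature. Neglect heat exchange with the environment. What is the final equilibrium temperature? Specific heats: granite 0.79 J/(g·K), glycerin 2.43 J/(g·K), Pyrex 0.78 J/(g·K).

With ΣQ=0 the equilibrium temperature is the m·c-weighted mean:
T_f = (54.67·391 + 566.19·32.6 + 262.08·32.6) / (54.67 + 566.19 + 262.08)
    = 48377 / 882.94 ≈ 54.79 °C

T_f ≈ 54.8 °C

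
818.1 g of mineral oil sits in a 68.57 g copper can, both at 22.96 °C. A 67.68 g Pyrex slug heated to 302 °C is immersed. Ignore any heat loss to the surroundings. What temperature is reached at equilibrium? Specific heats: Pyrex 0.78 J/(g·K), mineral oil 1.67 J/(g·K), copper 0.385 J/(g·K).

Let T be the final temperature. ΣQ_i = 0:
67.68×0.78×(T − 302) + 818.1×1.67×(T − 22.96) + 68.57×0.385×(T − 22.96) = 0
52.79(T − 302) + 1366.2(T − 22.96) + 26.4(T − 22.96) = 0
(52.79 + 1366.2 + 26.4) T = 52.79×302 + 1366.2×22.96 + 26.4×22.96
T ≈ 33.15 °C

T_f ≈ 33.2 °C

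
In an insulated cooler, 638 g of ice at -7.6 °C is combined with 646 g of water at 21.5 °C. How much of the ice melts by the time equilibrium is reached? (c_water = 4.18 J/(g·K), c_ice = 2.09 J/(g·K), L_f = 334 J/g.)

Cooling the water to 0 °C releases 646·4.18·21.5 = 58056 J.
Warming the ice to 0 °C takes 638·2.09·7.6 = 10134 J, leaving 47922 J for melting.
Melting all 638 g of ice would need 638·334 = 213092 J.
47922 J < 213092 J, so only part of the ice melts and the system sits at 0 °C.
m_melt = 47922 / L_f = 143.5 g.

m_melted ≈ 143 g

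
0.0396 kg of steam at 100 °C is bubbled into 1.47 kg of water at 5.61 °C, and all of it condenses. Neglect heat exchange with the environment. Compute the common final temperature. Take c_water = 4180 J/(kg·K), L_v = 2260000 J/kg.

Energy conservation, ΣQ = 0:
steam→water at 100 °C releases m L_v = 0.0396×2260000 = 89496
  condensate cools 100→T: 0.0396×4180×(T − 100) = 165.53(T − 100)
  water warms: 1.47×4180×(T − 5.61) = 6144.6(T − 5.61)
6310.1 T = 89496 + 16553 + 34471 = 140520
T ≈ 22.27 °C — below 100 °C, confirming all the steam condensed.

T_f ≈ 22.3 °C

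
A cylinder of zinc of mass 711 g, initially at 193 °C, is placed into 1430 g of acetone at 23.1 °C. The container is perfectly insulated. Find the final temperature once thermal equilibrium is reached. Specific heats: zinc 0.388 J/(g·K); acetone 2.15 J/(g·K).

Taking heat into each body as positive, Σ m c ΔT = 0:
711×0.388×(T − 193) + 1430×2.15×(T − 23.1) = 0
275.87(T − 193) + 3074.5(T − 23.1) = 0
(275.87 + 3074.5) T = 275.87×193 + 3074.5×23.1
T = 124263/3350.4 ≈ 37.09 °C

T_f ≈ 37.1 °C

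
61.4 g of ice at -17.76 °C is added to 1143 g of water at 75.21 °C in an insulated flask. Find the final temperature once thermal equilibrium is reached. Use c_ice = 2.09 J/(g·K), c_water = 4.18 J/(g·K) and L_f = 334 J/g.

T_f ≈ 66.8 °C

Net heat exchanged in the isolated system is zero:
ice -17.76→0 °C: 61.4×2.09×17.76 = 2279.1; fusion: m_ice L_f = 61.4×334 = 20508; meltwater 0→T: 61.4×4.18×T = 256.65 T; water: 4777.7(T − 75.21)
5034.4 T = 359334 − 22787 = 336547
T ≈ 66.85 °C — above 0 °C, consistent with complete melting.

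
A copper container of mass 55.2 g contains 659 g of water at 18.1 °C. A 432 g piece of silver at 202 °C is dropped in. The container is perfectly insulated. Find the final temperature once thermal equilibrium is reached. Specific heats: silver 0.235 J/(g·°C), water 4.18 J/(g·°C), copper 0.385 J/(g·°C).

T_f ≈ 24.6 °C

Conservation of energy gives ΣQ = 0:
432*0.235*(T − 202) + 659*4.18*(T − 18.1) + 55.2*0.385*(T − 18.1) = 0
2877.4 T = 70750
T = 70750/2877.4 ≈ 24.59 °C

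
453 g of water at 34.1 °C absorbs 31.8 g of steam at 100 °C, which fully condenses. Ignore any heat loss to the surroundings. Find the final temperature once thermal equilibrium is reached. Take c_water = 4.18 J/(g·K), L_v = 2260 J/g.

T_f ≈ 73.9 °C

Energy balance with sensible and latent terms:
condense steam: −31.8×2260 = −71868; condensate cools 100→T: 31.8×4.18×(T − 100) = 132.92(T − 100); water warms: 453×4.18×(T − 34.1) = 1893.5(T − 34.1)
2026.5 T = 71868 + 13292 + 64570 = 149730
T ≈ 73.89 °C, under the boiling point, so the assumption holds.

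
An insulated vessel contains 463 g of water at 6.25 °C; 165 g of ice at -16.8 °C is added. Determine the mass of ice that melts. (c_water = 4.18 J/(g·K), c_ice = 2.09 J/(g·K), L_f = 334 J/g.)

m_melted ≈ 18.9 g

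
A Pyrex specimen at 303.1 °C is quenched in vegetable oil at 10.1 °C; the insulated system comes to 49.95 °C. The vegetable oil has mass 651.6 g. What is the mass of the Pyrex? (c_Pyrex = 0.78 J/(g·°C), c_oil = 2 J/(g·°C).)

m ≈ 263 g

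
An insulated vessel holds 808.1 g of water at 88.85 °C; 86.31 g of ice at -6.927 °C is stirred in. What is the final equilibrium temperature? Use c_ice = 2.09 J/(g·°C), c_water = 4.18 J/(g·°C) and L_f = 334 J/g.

T_f ≈ 72.2 °C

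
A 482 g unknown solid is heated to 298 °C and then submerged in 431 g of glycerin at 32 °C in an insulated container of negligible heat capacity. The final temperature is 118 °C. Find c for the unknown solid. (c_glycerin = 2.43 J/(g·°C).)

Conservation of energy gives ΣQ = 0:
482·c·(118 − 298) + 431·2.43·(118 − 32) = 0
-86760 c = -90070
c = -90070/-86760 ≈ 1.038 J/(g·°C)

c ≈ 1.04 J/(g·°C)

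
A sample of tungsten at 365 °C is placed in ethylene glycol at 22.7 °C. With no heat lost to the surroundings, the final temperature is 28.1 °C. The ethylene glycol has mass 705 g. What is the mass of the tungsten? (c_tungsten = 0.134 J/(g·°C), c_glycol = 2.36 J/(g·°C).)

Setting the total heat transfer to zero:
m·0.134·(28.1 − 365) + 705·2.36·(28.1 − 22.7) = 0
-45.14 m = -8984.5
m = -8984.5/-45.14 ≈ 199 g

m ≈ 199 g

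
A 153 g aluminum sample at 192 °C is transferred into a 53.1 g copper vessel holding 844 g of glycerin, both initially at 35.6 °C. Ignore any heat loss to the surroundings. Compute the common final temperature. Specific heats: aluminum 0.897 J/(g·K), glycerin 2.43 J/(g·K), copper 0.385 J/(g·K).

T_f ≈ 45.3 °C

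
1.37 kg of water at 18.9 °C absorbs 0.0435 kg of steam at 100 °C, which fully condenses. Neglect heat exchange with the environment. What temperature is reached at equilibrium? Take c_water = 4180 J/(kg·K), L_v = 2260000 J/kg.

Net heat exchanged in the isolated system is zero:
condense steam: −0.0435×2260000 = −98310
  condensed water 100 °C→T: 181.83(T − 100)
  original water: 5726.6(T − 18.9)
5908.4 T = 98310 + 18183 + 108233 = 224726
T ≈ 38.03 °C — below 100 °C, confirming all the steam condensed.

T_f ≈ 38.0 °C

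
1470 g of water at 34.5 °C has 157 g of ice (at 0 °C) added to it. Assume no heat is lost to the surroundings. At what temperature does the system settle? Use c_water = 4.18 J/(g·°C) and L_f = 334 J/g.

Energy balance with sensible and latent terms:
melt ice: 157·334 = 52438
  warm the meltwater: 656.26 T
  water cools: 1470·4.18·(T − 34.5) = 6144.6(T − 34.5)
6800.9 T = 211989 − 52438 = 159551
T ≈ 23.46 °C — above 0 °C, consistent with complete melting.

T_f ≈ 23.5 °C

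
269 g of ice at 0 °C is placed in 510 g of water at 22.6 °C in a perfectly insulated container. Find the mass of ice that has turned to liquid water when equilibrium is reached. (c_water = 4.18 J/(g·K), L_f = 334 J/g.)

Heat available from the water dropping to 0 °C: 510·4.18·22.6 = 48179 J.
Fully melting the ice requires m_ice L_f = 269·334 = 89846 J.
Since 48179 < 89846 J, not all the ice melts; equilibrium is at 0 °C.
m_melted·334 = 48179  ⇒  m_melted ≈ 144.2 g.

m_melted ≈ 144 g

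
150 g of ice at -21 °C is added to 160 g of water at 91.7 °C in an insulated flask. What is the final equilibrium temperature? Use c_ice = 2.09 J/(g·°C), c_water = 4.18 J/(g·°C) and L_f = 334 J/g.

T_f ≈ 3.6 °C

Conservation of energy gives ΣQ = 0:
ice -21→0 °C: 150×2.09×21 = 6583.5
  melt ice: 150×334 = 50100
  warm the meltwater: 627 T
  water cools: 160×4.18×(T − 91.7) = 668.8(T − 91.7)
1295.8 T = 61329 − 56684 = 4645.5
T ≈ 3.59 °C — above 0 °C, consistent with complete melting.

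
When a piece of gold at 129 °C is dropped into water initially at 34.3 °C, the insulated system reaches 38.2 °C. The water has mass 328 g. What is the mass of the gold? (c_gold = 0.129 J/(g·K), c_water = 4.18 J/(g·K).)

Energy conservation, ΣQ = 0:
m×0.129×(38.2 − 129) + 328×4.18×(38.2 − 34.3) = 0
-11.71 m = -5347.1
m = -5347.1/-11.71 ≈ 456.5 g

m ≈ 456 g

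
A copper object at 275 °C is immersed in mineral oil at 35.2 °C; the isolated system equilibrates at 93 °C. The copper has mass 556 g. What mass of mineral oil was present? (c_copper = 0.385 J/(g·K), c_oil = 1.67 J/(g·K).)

m ≈ 404 g

Heat lost by the copper = heat gained by the oil:
556·0.385·(275 − 93) = m·1.67·(93 − 35.2)
96.53 m = 38959  ⇒  m ≈ 403.6 g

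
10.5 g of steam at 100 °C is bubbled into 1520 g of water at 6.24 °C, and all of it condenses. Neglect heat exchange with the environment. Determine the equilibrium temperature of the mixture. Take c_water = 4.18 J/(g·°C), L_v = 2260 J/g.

T_f ≈ 10.6 °C

Taking heat into each body as positive, Σ m c ΔT = 0:
steam→water at 100 °C releases m L_v = 10.5×2260 = 23730
  condensate cools 100→T: 10.5×4.18×(T − 100) = 43.89(T − 100)
  water warms: 1520×4.18×(T − 6.24) = 6353.6(T − 6.24)
6397.5 T = 23730 + 4389 + 39646 = 67765
T ≈ 10.59 °C, under the boiling point, so the assumption holds.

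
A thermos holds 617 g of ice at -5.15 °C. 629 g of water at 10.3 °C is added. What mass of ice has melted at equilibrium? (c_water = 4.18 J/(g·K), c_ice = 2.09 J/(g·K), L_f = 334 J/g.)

Heat available from the water dropping to 0 °C: 629×4.18×10.3 = 27081 J.
Warming the ice to 0 °C takes 617×2.09×5.15 = 6641.1 J, leaving 20440 J for melting.
Melting all 617 g of ice would need 617×334 = 206078 J.
20440 J < 206078 J, so only part of the ice melts and the system sits at 0 °C.
m_melt = 20440 / L_f = 61.2 g.

m_melted ≈ 61.2 g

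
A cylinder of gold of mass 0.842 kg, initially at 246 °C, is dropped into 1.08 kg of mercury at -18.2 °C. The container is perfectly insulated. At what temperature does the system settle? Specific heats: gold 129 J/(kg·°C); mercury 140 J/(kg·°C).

Heat gained plus heat lost sum to zero:
0.842×129×(T − 246) + 1.08×140×(T − (-18.2)) = 0
259.82 T = 23968
T ≈ 92.25 °C

T_f ≈ 92.2 °C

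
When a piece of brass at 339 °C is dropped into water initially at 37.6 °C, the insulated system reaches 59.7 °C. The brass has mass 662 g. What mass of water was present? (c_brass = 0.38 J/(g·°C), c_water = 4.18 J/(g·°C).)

Energy conservation, ΣQ = 0:
662·0.38·(59.7 − 339) + m·4.18·(59.7 − 37.6) = 0
92.38 m = 70261
m = 70261/92.38 ≈ 760.6 g

m ≈ 761 g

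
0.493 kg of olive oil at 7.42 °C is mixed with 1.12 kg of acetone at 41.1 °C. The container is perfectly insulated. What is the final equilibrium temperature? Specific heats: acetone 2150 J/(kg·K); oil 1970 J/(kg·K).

T_f ≈ 31.4 °C

Heat lost by the acetone equals heat gained by the oil:
1.12*2150*(41.1 − T) = 0.493*1970*(T − 7.42)
2408(41.1 − T) = 971.21(T − 7.42)
3379.2 T = 106175  ⇒  T ≈ 31.42 °C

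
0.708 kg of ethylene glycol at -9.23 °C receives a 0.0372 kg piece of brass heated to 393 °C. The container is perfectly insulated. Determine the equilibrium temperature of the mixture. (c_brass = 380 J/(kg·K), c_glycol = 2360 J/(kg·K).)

Setting the total heat transfer to zero:
0.0372*380*(T − 393) + 0.708*2360*(T − (-9.23)) = 0
1685 T = -9866.8
T = -9866.8/1685 ≈ -5.86 °C

T_f ≈ -5.9 °C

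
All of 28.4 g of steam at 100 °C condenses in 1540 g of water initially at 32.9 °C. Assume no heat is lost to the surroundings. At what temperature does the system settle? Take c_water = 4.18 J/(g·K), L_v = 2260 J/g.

T_f ≈ 43.9 °C

Conservation of energy gives ΣQ = 0:
steam→water at 100 °C releases m L_v = 28.4×2260 = 64184; condensed water 100 °C→T: 118.71(T − 100); water warms: 1540×4.18×(T − 32.9) = 6437.2(T − 32.9)
6555.9 T = 64184 + 11871 + 211784 = 287839
T ≈ 43.91 °C, under the boiling point, so the assumption holds.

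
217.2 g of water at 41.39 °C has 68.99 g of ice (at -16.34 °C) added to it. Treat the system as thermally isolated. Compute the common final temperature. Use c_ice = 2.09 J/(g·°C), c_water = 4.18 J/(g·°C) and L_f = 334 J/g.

Sum of m c ΔT and latent-heat terms is zero:
ice -16.34→0 °C: 68.99·2.09·16.34 = 2356; melt ice: 68.99·334 = 23043; warm the meltwater: 288.38 T; water: 907.9(T − 41.39)
1196.3 T = 37578 − 25399 = 12179
T ≈ 10.18 °C (positive, so assuming full melt was valid).

T_f ≈ 10.2 °C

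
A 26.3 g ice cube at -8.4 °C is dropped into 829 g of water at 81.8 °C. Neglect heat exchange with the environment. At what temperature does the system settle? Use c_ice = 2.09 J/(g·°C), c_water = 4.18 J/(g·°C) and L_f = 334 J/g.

T_f ≈ 76.7 °C

Conservation of energy gives ΣQ = 0:
ice -8.4→0 °C: 26.3×2.09×8.4 = 461.72
  latent heat to melt: 26.3×334 = 8784.2
  warm the meltwater: 109.93 T
  water: 3465.2(T − 81.8)
3575.2 T = 283455 − 9245.9 = 274209
T ≈ 76.70 °C (positive, so assuming full melt was valid).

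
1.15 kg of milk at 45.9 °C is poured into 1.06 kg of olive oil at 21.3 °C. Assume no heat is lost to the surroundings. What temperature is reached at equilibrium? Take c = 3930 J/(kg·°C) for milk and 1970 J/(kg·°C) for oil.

Heat lost by the milk equals heat gained by the oil:
1.15·3930·(45.9 − T) = 1.06·1970·(T − 21.3)
4519.5(45.9 − T) = 2088.2(T − 21.3)
6607.7 T = 251924  ⇒  T ≈ 38.13 °C

T_f ≈ 38.1 °C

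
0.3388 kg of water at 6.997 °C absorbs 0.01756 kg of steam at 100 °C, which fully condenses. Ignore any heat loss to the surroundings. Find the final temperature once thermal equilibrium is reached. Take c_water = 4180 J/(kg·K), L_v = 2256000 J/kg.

Setting the total heat transfer to zero:
latent heat released on condensation: 0.01756×2256000 = 39615; condensate cools 100→T: 0.01756×4180×(T − 100) = 73.4(T − 100); water warms: 0.3388×4180×(T − 6.997) = 1416.2(T − 6.997)
1489.6 T = 39615 + 7340.1 + 9909 = 56864
T ≈ 38.17 °C — below 100 °C, confirming all the steam condensed.

T_f ≈ 38.2 °C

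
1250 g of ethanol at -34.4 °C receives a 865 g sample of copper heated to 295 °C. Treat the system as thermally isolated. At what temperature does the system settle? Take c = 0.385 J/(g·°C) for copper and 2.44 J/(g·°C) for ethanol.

T_f ≈ -2.0 °C

Set heat shed by the hot body equal to heat absorbed by the cold body:
865·0.385·(295 − T) = 1250·2.44·(T − (-34.4))
333.03(295 − T) = 3050(T − (-34.4))
3383 T = -6677.6  ⇒  T ≈ -1.97 °C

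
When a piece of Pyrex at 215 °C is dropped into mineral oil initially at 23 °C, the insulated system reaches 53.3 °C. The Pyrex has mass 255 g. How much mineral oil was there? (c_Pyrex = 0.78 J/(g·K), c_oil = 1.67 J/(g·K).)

Conservation of energy gives ΣQ = 0:
255×0.78×(53.3 − 215) + m×1.67×(53.3 − 23) = 0
50.6 m = 32162
m = 32162/50.6 ≈ 635.6 g

m ≈ 636 g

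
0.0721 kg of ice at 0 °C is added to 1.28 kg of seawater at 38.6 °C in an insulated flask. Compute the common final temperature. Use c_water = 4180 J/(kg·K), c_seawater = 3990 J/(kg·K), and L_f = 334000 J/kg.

T_f ≈ 32.0 °C

Taking heat into each body as positive, Σ m c ΔT = 0:
latent heat to melt: 0.0721×334000 = 24081
  warm the meltwater: 301.38 T
  seawater: 5107.2(T − 38.6)
5408.6 T = 197138 − 24081 = 173057
T ≈ 32.00 °C (positive, so assuming full melt was valid).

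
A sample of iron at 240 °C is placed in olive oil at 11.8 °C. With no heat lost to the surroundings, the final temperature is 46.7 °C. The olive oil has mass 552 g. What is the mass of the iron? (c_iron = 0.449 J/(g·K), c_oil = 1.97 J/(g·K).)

Conservation of energy gives ΣQ = 0:
m×0.449×(46.7 − 240) + 552×1.97×(46.7 − 11.8) = 0
-86.79 m = -37952
m = -37952/-86.79 ≈ 437.3 g

m ≈ 437 g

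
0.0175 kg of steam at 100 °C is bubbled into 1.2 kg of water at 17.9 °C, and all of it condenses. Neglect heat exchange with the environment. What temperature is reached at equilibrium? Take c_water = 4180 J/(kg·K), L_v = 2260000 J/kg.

T_f ≈ 26.9 °C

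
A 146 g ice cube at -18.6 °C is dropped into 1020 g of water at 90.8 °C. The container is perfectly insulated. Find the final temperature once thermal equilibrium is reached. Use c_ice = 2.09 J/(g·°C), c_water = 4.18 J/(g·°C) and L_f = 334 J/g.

Taking heat into each body as positive, Σ m c ΔT = 0:
warm ice to 0 °C: 146·2.09·(0 − (-18.6)) = 5675.6; latent heat to melt: 146·334 = 48764; meltwater 0→T: 146·4.18·T = 610.28 T; water cools: 1020·4.18·(T − 90.8) = 4263.6(T − 90.8)
4873.9 T = 387135 − 54440 = 332695
T ≈ 68.26 °C — above 0 °C, consistent with complete melting.

T_f ≈ 68.3 °C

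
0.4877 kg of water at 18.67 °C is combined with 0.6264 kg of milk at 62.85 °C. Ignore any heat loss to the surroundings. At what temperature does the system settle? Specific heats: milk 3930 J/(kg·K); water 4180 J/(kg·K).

Heat gained plus heat lost sum to zero:
0.6264×3930×(T − 62.85) + 0.4877×4180×(T − 18.67) = 0
2461.8(T − 62.85) + 2038.6(T − 18.67) = 0
4500.3 T = 192782
T = 192782/4500.3 ≈ 42.84 °C

T_f ≈ 42.8 °C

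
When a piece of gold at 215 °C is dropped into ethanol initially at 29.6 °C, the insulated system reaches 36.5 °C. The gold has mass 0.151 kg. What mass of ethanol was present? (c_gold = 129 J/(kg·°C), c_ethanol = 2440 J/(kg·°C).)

m ≈ 0.207 kg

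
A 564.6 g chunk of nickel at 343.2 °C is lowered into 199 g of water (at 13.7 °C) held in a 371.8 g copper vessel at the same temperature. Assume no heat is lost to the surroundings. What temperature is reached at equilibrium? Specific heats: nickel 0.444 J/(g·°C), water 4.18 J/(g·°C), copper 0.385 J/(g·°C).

Conservation of energy gives ΣQ = 0:
564.6*0.444*(T − 343.2) + 199*4.18*(T − 13.7) + 371.8*0.385*(T − 13.7) = 0
1225.6 T = 99391
T = 99391/1225.6 ≈ 81.09 °C

T_f ≈ 81.1 °C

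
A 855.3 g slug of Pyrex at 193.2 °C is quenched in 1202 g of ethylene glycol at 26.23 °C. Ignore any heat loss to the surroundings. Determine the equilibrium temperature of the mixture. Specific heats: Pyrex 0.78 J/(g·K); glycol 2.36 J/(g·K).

With ΣQ=0 the equilibrium temperature is the m·c-weighted mean:
T_f = (667.13·193.2 + 2836.7·26.23) / (667.13 + 2836.7)
    = 203297 / 3503.9 ≈ 58.02 °C

T_f ≈ 58.0 °C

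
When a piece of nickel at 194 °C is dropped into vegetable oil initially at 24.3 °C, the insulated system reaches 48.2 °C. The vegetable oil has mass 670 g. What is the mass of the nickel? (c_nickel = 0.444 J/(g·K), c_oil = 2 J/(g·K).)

Heat gained plus heat lost sum to zero:
m·0.444·(48.2 − 194) + 670·2·(48.2 − 24.3) = 0
-64.74 m = -32026
m = -32026/-64.74 ≈ 494.7 g

m ≈ 495 g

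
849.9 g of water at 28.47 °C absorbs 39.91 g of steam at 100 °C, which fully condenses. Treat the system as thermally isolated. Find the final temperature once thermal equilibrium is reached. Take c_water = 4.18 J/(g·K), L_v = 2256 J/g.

T_f ≈ 55.9 °C

Energy conservation, ΣQ = 0:
steam→water at 100 °C releases m L_v = 39.91·2256 = 90037
  condensed water 100 °C→T: 166.82(T − 100)
  water warms: 849.9·4.18·(T − 28.47) = 3552.6(T − 28.47)
3719.4 T = 90037 + 16682 + 101142 = 207861
T ≈ 55.89 °C (< 100 °C, so full condensation is consistent).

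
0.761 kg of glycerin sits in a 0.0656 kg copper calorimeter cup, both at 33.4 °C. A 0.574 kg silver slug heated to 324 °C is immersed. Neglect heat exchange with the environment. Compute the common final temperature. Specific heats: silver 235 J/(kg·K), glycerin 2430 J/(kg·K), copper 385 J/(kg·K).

T_f ≈ 52.9 °C

T_f = Σ m_i c_i T_i / Σ m_i c_i:
T_f = (134.89*324 + 1849.2*33.4 + 25.26*33.4) / (134.89 + 1849.2 + 25.26)
    = 106312 / 2009.4 ≈ 52.91 °C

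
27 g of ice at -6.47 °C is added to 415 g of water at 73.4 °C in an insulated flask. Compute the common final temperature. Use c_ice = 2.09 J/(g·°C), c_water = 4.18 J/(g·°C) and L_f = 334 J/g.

Setting the total heat transfer to zero:
warm ice to 0 °C: 27×2.09×(0 − (-6.47)) = 365.1
  melt ice: 27×334 = 9018
  warm the meltwater: 112.86 T
  water: 1734.7(T − 73.4)
1847.6 T = 127327 − 9383.1 = 117944
T ≈ 63.84 °C (positive, so assuming full melt was valid).

T_f ≈ 63.8 °C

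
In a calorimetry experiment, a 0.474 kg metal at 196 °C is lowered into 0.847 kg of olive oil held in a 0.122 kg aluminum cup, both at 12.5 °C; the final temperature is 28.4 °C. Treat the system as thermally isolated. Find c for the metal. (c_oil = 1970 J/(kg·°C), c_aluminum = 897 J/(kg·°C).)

Conservation of energy gives ΣQ = 0:
0.474×c×(28.4 − 196) + 0.847×1970×(28.4 − 12.5) + 0.122×897×(28.4 − 12.5) = 0
-79.44 c = -28271
c = -28271/-79.44 ≈ 355.9 J/(kg·°C)

c ≈ 356 J/(kg·°C)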